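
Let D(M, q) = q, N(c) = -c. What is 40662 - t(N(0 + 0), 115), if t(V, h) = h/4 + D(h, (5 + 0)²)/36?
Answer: 365693/9 ≈ 40633.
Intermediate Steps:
t(V, h) = 25/36 + h/4 (t(V, h) = h/4 + (5 + 0)²/36 = h*(¼) + 5²*(1/36) = h/4 + 25*(1/36) = h/4 + 25/36 = 25/36 + h/4)
40662 - t(N(0 + 0), 115) = 40662 - (25/36 + (¼)*115) = 40662 - (25/36 + 115/4) = 40662 - 1*265/9 = 40662 - 265/9 = 365693/9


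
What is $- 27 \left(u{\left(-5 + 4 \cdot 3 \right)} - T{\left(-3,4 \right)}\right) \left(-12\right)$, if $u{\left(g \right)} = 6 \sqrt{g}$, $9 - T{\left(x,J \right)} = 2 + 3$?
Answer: $-1296 + 1944 \sqrt{7} \approx 3847.3$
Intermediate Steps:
$T{\left(x,J \right)} = 4$ ($T{\left(x,J \right)} = 9 - \left(2 + 3\right) = 9 - 5 = 4$)
$- 27 \left(u{\left(-5 + 4 \cdot 3 \right)} - T{\left(-3,4 \right)}\right) \left(-12\right) = - 27 \left(6 \sqrt{-5 + 4 \cdot 3} - 4\right) \left(-12\right) = - 27 \left(6 \sqrt{-5 + 12} - 4\right) \left(-12\right) = - 27 \left(6 \sqrt{7} - 4\right) \left(-12\right) = - 27 \left(-4 + 6 \sqrt{7}\right) \left(-12\right) = \left(108 - 162 \sqrt{7}\right) \left(-12\right) = -1296 + 1944 \sqrt{7}$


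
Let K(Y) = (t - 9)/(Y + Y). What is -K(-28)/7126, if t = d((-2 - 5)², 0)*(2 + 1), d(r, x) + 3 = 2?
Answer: -3/99764 ≈ -3.0071e-5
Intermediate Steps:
d(r, x) = -1 (d(r, x) = -3 + 2 = -1)
t = -3 (t = -(2 + 1) = -1*3 = -3)
K(Y) = -6/Y (K(Y) = (-3 - 9)/(Y + Y) = -12*1/(2*Y) = -6/Y)
-K(-28)/7126 = -(-6/(-28))/7126 = -(-6*(-1/28))/7126 = -3/(14*7126) = -1*3/99764 = -3/99764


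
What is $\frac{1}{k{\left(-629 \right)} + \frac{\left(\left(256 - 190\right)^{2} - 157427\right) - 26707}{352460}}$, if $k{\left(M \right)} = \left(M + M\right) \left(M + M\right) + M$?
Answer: $\frac{176230}{278784315161} \approx 6.3214 \cdot 10^{-7}$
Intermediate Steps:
$k{\left(M \right)} = M + 4 M^{2}$ ($k{\left(M \right)} = 2 M 2 M + M = 4 M^{2} + M = M + 4 M^{2}$)
$\frac{1}{k{\left(-629 \right)} + \frac{\left(\left(256 - 190\right)^{2} - 157427\right) - 26707}{352460}} = \frac{1}{- 629 \left(1 + 4 \left(-629\right)\right) + \frac{\left(\left(256 - 190\right)^{2} - 157427\right) - 26707}{352460}} = \frac{1}{- 629 \left(1 - 2516\right) + \left(\left(66^{2} - 157427\right) - 26707\right) \frac{1}{352460}} = \frac{1}{\left(-629\right) \left(-2515\right) + \left(\left(4356 - 157427\right) - 26707\right) \frac{1}{352460}} = \frac{1}{1581935 + \left(-153071 - 26707\right) \frac{1}{352460}} = \frac{1}{1581935 - \frac{89889}{176230}} = \frac{1}{\frac{278784315161}{176230}} = \frac{176230}{278784315161}$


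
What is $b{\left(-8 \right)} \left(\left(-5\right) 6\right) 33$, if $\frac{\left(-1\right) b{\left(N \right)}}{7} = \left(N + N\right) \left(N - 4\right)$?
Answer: $1330560$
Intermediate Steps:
$b{\left(N \right)} = - 14 N \left(-4 + N\right)$ ($b{\left(N \right)} = - 7 \left(N + N\right) \left(N - 4\right) = - 7 \cdot 2 N \left(-4 + N\right) = - 14 N \left(-4 + N\right)$)
$b{\left(-8 \right)} \left(\left(-5\right) 6\right) 33 = 14 \left(-8\right) \left(4 - -8\right) \left(\left(-5\right) 6\right) 33 = 14 \left(-8\right) \left(4 + 8\right) \left(-30\right) 33 = 14 \left(-8\right) 12 \left(-30\right) 33 = \left(-1344\right) \left(-30\right) 33 = 40320 \cdot 33 = 1330560$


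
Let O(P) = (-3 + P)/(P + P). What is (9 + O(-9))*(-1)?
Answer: -29/3 ≈ -9.6667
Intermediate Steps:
O(P) = (-3 + P)/(2*P) (O(P) = (-3 + P)/((2*P)) = (-3 + P)*(1/(2*P)) = (-3 + P)/(2*P))
(9 + O(-9))*(-1) = (9 + (1/2)*(-3 - 9)/(-9))*(-1) = (9 + (1/2)*(-1/9)*(-12))*(-1) = (9 + 2/3)*(-1) = (29/3)*(-1) = -29/3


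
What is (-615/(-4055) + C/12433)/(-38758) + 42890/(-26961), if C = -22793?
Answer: -8380546727150878/5268222962963697 ≈ -1.5908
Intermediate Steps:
(-615/(-4055) + C/12433)/(-38758) + 42890/(-26961) = (-615/(-4055) - 22793/12433)/(-38758) + 42890/(-26961) = (-615*(-1/4055) - 22793*1/12433)*(-1/38758) + 42890*(-1/26961) = (123/811 - 22793/12433)*(-1/38758) - 42890/26961 = -16955864/10083163*(-1/38758) - 42890/26961 = 8477932/195401615777 - 42890/26961 = -8380546727150878/5268222962963697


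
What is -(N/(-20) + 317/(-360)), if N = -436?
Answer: -7531/360 ≈ -20.919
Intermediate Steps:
-(N/(-20) + 317/(-360)) = -(-436/(-20) + 317/(-360)) = -(-436*(-1/20) + 317*(-1/360)) = -(109/5 - 317/360) = -1*7531/360 = -7531/360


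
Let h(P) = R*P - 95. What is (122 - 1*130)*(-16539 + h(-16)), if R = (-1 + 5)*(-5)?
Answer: 130512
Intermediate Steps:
R = -20 (R = 4*(-5) = -20)
h(P) = -95 - 20*P (h(P) = -20*P - 95 = -95 - 20*P)
(122 - 1*130)*(-16539 + h(-16)) = (122 - 1*130)*(-16539 + (-95 - 20*(-16))) = (122 - 130)*(-16539 + (-95 + 320)) = -8*(-16539 + 225) = -8*(-16314) = 130512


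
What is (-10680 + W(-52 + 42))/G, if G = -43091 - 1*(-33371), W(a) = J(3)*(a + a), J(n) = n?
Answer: 179/162 ≈ 1.1049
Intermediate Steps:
W(a) = 6*a (W(a) = 3*(a + a) = 3*(2*a) = 6*a)
G = -9720 (G = -43091 + 33371 = -9720)
(-10680 + W(-52 + 42))/G = (-10680 + 6*(-52 + 42))/(-9720) = (-10680 + 6*(-10))*(-1/9720) = (-10680 - 60)*(-1/9720) = -10740*(-1/9720) = 179/162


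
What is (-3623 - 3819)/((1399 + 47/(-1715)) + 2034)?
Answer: -6381515/2943774 ≈ -2.1678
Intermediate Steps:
(-3623 - 3819)/((1399 + 47/(-1715)) + 2034) = -7442/((1399 + 47*(-1/1715)) + 2034) = -7442/((1399 - 47/1715) + 2034) = -7442/(2399238/1715 + 2034) = -7442/5887548/1715 = -7442*1715/5887548 = -6381515/2943774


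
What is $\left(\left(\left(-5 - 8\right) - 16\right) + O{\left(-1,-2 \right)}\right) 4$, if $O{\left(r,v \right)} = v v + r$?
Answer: $-104$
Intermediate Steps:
$O{\left(r,v \right)} = r + v^{2}$ ($O{\left(r,v \right)} = v^{2} + r = r + v^{2}$)
$\left(\left(\left(-5 - 8\right) - 16\right) + O{\left(-1,-2 \right)}\right) 4 = \left(\left(\left(-5 - 8\right) - 16\right) - \left(1 - \left(-2\right)^{2}\right)\right) 4 = \left(\left(-13 - 16\right) + \left(-1 + 4\right)\right) 4 = \left(-29 + 3\right) 4 = \left(-26\right) 4 = -104$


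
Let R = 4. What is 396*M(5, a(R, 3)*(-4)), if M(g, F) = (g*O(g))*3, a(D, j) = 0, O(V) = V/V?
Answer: 5940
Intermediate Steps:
O(V) = 1
M(g, F) = 3*g (M(g, F) = (g*1)*3 = g*3 = 3*g)
396*M(5, a(R, 3)*(-4)) = 396*(3*5) = 396*15 = 5940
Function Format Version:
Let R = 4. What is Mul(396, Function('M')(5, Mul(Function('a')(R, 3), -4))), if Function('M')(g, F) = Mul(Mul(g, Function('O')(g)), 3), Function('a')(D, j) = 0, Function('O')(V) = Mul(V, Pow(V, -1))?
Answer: 5940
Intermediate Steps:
Function('O')(V) = 1
Function('M')(g, F) = Mul(3, g) (Function('M')(g, F) = Mul(Mul(g, 1), 3) = Mul(g, 3) = Mul(3, g))
Mul(396, Function('M')(5, Mul(Function('a')(R, 3), -4))) = Mul(396, Mul(3, 5)) = Mul(396, 15) = 5940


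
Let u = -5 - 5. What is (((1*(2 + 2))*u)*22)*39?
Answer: -34320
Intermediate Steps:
u = -10
(((1*(2 + 2))*u)*22)*39 = (((1*(2 + 2))*(-10))*22)*39 = (((1*4)*(-10))*22)*39 = ((4*(-10))*22)*39 = -40*22*39 = -880*39 = -34320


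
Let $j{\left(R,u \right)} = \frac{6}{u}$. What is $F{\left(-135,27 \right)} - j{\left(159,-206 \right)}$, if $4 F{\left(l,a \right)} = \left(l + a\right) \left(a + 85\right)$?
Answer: $- \frac{311469}{103} \approx -3024.0$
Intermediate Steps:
$F{\left(l,a \right)} = \frac{\left(85 + a\right) \left(a + l\right)}{4}$ ($F{\left(l,a \right)} = \frac{\left(l + a\right) \left(a + 85\right)}{4} = \frac{\left(a + l\right) \left(85 + a\right)}{4} = \frac{\left(85 + a\right) \left(a + l\right)}{4}$)
$F{\left(-135,27 \right)} - j{\left(159,-206 \right)} = \left(\frac{27^{2}}{4} + \frac{85}{4} \cdot 27 + \frac{85}{4} \left(-135\right) + \frac{1}{4} \cdot 27 \left(-135\right)\right) - \frac{6}{-206} = \left(\frac{1}{4} \cdot 729 + \frac{2295}{4} - \frac{11475}{4} - \frac{3645}{4}\right) - 6 \left(- \frac{1}{206}\right) = \left(\frac{729}{4} + \frac{2295}{4} - \frac{11475}{4} - \frac{3645}{4}\right) - - \frac{3}{103} = -3024 + \frac{3}{103} = - \frac{311469}{103}$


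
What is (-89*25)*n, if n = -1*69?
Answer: 153525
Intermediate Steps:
n = -69
(-89*25)*n = -89*25*(-69) = -2225*(-69) = 153525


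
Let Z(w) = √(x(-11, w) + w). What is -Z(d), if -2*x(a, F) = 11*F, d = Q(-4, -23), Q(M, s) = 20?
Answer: -3*I*√10 ≈ -9.4868*I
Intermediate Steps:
d = 20
x(a, F) = -11*F/2
Z(w) = 3*√2*√(-w)/2 (Z(w) = √(-11*w/2 + w) = √(-9*w/2) = 3*√2*√(-w)/2)
-Z(d) = -3*√2*√(-1*20)/2 = -3*√2*√(-20)/2 = -3*√2*2*I*√5/2 = -3*I*√10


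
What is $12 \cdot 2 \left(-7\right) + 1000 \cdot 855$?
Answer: $854832$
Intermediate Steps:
$12 \cdot 2 \left(-7\right) + 1000 \cdot 855 = 24 \left(-7\right) + 855000 = -168 + 855000 = 854832$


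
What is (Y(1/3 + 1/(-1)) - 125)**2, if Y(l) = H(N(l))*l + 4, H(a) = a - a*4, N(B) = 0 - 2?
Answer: 15625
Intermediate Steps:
N(B) = -2
H(a) = -3*a (H(a) = a - 4*a = -3*a)
Y(l) = 4 + 6*l (Y(l) = (-3*(-2))*l + 4 = 6*l + 4 = 4 + 6*l)
(Y(1/3 + 1/(-1)) - 125)**2 = ((4 + 6*(1/3 + 1/(-1))) - 125)**2 = ((4 + 6*(1*(1/3) + 1*(-1))) - 125)**2 = ((4 + 6*(1/3 - 1)) - 125)**2 = ((4 + 6*(-2/3)) - 125)**2 = ((4 - 4) - 125)**2 = (0 - 125)**2 = (-125)**2 = 15625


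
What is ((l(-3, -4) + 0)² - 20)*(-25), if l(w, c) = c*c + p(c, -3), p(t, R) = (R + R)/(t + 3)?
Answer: -11600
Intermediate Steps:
p(t, R) = 2*R/(3 + t) (p(t, R) = (2*R)/(3 + t) = 2*R/(3 + t))
l(w, c) = c² - 6/(3 + c) (l(w, c) = c*c + 2*(-3)/(3 + c) = c² - 6/(3 + c))
((l(-3, -4) + 0)² - 20)*(-25) = (((-6 + (-4)²*(3 - 4))/(3 - 4) + 0)² - 20)*(-25) = (((-6 + 16*(-1))/(-1) + 0)² - 20)*(-25) = ((-(-6 - 16) + 0)² - 20)*(-25) = ((-1*(-22) + 0)² - 20)*(-25) = ((22 + 0)² - 20)*(-25) = (22² - 20)*(-25) = (484 - 20)*(-25) = 464*(-25) = -11600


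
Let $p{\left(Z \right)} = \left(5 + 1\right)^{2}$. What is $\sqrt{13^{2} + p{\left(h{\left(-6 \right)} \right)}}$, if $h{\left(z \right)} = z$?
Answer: $\sqrt{205} \approx 14.318$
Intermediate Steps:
$p{\left(Z \right)} = 36$ ($p{\left(Z \right)} = 6^{2} = 36$)
$\sqrt{13^{2} + p{\left(h{\left(-6 \right)} \right)}} = \sqrt{13^{2} + 36} = \sqrt{169 + 36} = \sqrt{205}$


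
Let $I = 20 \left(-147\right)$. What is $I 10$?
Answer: $-29400$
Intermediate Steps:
$I = -2940$
$I 10 = \left(-2940\right) 10 = -29400$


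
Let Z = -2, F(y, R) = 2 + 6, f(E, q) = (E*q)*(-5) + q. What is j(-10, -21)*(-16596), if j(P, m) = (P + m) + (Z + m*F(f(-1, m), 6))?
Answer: 3335796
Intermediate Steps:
f(E, q) = q - 5*E*q (f(E, q) = -5*E*q + q = q - 5*E*q)
F(y, R) = 8
j(P, m) = -2 + P + 9*m (j(P, m) = (P + m) + (-2 + m*8) = (P + m) + (-2 + 8*m) = -2 + P + 9*m)
j(-10, -21)*(-16596) = (-2 - 10 + 9*(-21))*(-16596) = (-2 - 10 - 189)*(-16596) = -201*(-16596) = 3335796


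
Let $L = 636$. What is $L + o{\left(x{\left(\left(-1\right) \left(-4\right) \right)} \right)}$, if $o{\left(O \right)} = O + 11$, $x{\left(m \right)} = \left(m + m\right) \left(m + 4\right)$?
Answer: $711$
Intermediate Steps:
$x{\left(m \right)} = 2 m \left(4 + m\right)$
$o{\left(O \right)} = 11 + O$
$L + o{\left(x{\left(\left(-1\right) \left(-4\right) \right)} \right)} = 636 + \left(11 + 2 \left(\left(-1\right) \left(-4\right)\right) \left(4 - -4\right)\right) = 636 + \left(11 + 2 \cdot 4 \left(4 + 4\right)\right) = 636 + \left(11 + 2 \cdot 4 \cdot 8\right) = 636 + \left(11 + 64\right) = 636 + 75 = 711$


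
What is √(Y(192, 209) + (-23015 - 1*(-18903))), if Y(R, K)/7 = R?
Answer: 4*I*√173 ≈ 52.612*I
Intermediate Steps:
Y(R, K) = 7*R
√(Y(192, 209) + (-23015 - 1*(-18903))) = √(7*192 + (-23015 - 1*(-18903))) = √(1344 + (-23015 + 18903)) = √(1344 - 4112) = √(-2768) = 4*I*√173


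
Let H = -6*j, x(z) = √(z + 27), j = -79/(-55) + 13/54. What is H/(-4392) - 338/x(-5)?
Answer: 4981/2174040 - 169*√22/11 ≈ -72.060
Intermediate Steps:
j = 4981/2970 (j = -79*(-1/55) + 13*(1/54) = 79/55 + 13/54 = 4981/2970 ≈ 1.6771)
x(z) = √(27 + z)
H = -4981/495 (H = -6*4981/2970 = -4981/495 ≈ -10.063)
H/(-4392) - 338/x(-5) = -4981/495/(-4392) - 338/√(27 - 5) = -4981/495*(-1/4392) - 338*√22/22 = 4981/2174040 - 169*√22/11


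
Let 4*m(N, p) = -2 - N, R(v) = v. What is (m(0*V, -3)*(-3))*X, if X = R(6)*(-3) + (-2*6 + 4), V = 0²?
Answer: -39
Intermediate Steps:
V = 0
m(N, p) = -½ - N/4 (m(N, p) = (-2 - N)/4 = -½ - N/4)
X = -26 (X = 6*(-3) + (-2*6 + 4) = -18 + (-12 + 4) = -18 - 8 = -26)
(m(0*V, -3)*(-3))*X = ((-½ - 0*0)*(-3))*(-26) = ((-½ - ¼*0)*(-3))*(-26) = ((-½ + 0)*(-3))*(-26) = -½*(-3)*(-26) = (3/2)*(-26) = -39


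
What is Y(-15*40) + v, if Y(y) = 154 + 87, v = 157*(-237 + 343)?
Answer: 16883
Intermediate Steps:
v = 16642 (v = 157*106 = 16642)
Y(y) = 241
Y(-15*40) + v = 241 + 16642 = 16883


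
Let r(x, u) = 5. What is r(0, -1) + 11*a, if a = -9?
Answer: -94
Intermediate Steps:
r(0, -1) + 11*a = 5 + 11*(-9) = 5 - 99 = -94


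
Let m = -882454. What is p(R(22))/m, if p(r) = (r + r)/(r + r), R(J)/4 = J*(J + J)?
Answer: -1/882454 ≈ -1.1332e-6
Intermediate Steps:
R(J) = 8*J² (R(J) = 4*(J*(J + J)) = 4*(J*(2*J)) = 4*(2*J²) = 8*J²)
p(r) = 1 (p(r) = (2*r)/((2*r)) = (2*r)*(1/(2*r)) = 1)
p(R(22))/m = 1/(-882454) = 1*(-1/882454) = -1/882454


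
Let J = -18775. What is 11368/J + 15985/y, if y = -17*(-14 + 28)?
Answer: -302823959/4468450 ≈ -67.769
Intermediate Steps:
y = -238 (y = -17*14 = -238)
11368/J + 15985/y = 11368/(-18775) + 15985/(-238) = 11368*(-1/18775) + 15985*(-1/238) = -11368/18775 - 15985/238 = -302823959/4468450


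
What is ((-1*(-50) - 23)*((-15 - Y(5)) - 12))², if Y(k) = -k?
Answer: 352836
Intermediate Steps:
((-1*(-50) - 23)*((-15 - Y(5)) - 12))² = ((-1*(-50) - 23)*((-15 - (-1)*5) - 12))² = ((50 - 23)*((-15 - 1*(-5)) - 12))² = (27*((-15 + 5) - 12))² = (27*(-10 - 12))² = (27*(-22))² = (-594)² = 352836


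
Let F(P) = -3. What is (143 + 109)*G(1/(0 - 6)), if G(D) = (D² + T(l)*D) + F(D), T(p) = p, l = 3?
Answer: -875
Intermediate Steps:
G(D) = -3 + D² + 3*D (G(D) = (D² + 3*D) - 3 = -3 + D² + 3*D)
(143 + 109)*G(1/(0 - 6)) = (143 + 109)*(-3 + (1/(0 - 6))² + 3/(0 - 6)) = 252*(-3 + (1/(-6))² + 3/(-6)) = 252*(-3 + (-⅙)² + 3*(-⅙)) = 252*(-3 + 1/36 - ½) = 252*(-125/36) = -875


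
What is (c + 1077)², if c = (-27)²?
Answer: 3261636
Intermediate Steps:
c = 729
(c + 1077)² = (729 + 1077)² = 1806² = 3261636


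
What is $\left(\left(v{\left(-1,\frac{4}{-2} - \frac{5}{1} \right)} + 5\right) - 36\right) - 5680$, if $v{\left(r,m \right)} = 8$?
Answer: $-5703$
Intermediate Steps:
$\left(\left(v{\left(-1,\frac{4}{-2} - \frac{5}{1} \right)} + 5\right) - 36\right) - 5680 = \left(\left(8 + 5\right) - 36\right) - 5680 = \left(13 - 36\right) - 5680 = -23 - 5680 = -5703$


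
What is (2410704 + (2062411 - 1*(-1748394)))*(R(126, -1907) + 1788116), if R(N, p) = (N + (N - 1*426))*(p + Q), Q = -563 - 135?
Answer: 13944803171474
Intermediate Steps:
Q = -698
R(N, p) = (-698 + p)*(-426 + 2*N) (R(N, p) = (N + (N - 1*426))*(p - 698) = (N + (N - 426))*(-698 + p) = (N + (-426 + N))*(-698 + p) = (-426 + 2*N)*(-698 + p) = (-698 + p)*(-426 + 2*N))
(2410704 + (2062411 - 1*(-1748394)))*(R(126, -1907) + 1788116) = (2410704 + (2062411 - 1*(-1748394)))*((297348 - 1396*126 - 426*(-1907) + 2*126*(-1907)) + 1788116) = (2410704 + (2062411 + 1748394))*((297348 - 175896 + 812382 - 480564) + 1788116) = (2410704 + 3810805)*(453270 + 1788116) = 6221509*2241386 = 13944803171474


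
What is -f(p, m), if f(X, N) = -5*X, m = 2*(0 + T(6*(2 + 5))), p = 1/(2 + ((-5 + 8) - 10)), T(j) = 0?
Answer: -1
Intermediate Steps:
p = -1/5 (p = 1/(2 + (3 - 10)) = 1/(2 - 7) = 1/(-5) = -1/5 ≈ -0.20000)
m = 0 (m = 2*(0 + 0) = 2*0 = 0)
-f(p, m) = -(-5)*(-1)/5 = -1*1 = -1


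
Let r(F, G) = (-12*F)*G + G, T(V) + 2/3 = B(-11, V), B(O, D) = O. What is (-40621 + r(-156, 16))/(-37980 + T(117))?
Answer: 31959/113975 ≈ 0.28040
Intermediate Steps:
T(V) = -35/3 (T(V) = -⅔ - 11 = -35/3)
r(F, G) = G - 12*F*G (r(F, G) = -12*F*G + G = G - 12*F*G)
(-40621 + r(-156, 16))/(-37980 + T(117)) = (-40621 + 16*(1 - 12*(-156)))/(-37980 - 35/3) = (-40621 + 16*(1 + 1872))/(-113975/3) = (-40621 + 16*1873)*(-3/113975) = (-40621 + 29968)*(-3/113975) = -10653*(-3/113975) = 31959/113975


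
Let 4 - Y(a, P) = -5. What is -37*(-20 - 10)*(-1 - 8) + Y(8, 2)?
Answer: -9981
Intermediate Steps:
Y(a, P) = 9 (Y(a, P) = 4 - 1*(-5) = 4 + 5 = 9)
-37*(-20 - 10)*(-1 - 8) + Y(8, 2) = -37*(-20 - 10)*(-1 - 8) + 9 = -(-1110)*(-9) + 9 = -37*270 + 9 = -9990 + 9 = -9981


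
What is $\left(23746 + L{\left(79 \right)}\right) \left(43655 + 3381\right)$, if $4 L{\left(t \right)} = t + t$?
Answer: $1118774778$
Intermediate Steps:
$L{\left(t \right)} = \frac{t}{2}$ ($L{\left(t \right)} = \frac{t + t}{4} = \frac{2 t}{4} = \frac{t}{2}$)
$\left(23746 + L{\left(79 \right)}\right) \left(43655 + 3381\right) = \left(23746 + \frac{1}{2} \cdot 79\right) \left(43655 + 3381\right) = \left(23746 + \frac{79}{2}\right) 47036 = \frac{47571}{2} \cdot 47036 = 1118774778$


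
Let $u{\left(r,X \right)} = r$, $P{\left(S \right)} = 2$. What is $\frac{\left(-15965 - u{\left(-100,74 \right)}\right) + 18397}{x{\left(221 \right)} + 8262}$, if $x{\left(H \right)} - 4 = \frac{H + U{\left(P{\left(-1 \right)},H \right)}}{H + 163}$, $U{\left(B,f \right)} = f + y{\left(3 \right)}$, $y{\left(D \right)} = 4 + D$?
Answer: $\frac{972288}{3174593} \approx 0.30627$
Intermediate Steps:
$U{\left(B,f \right)} = 7 + f$ ($U{\left(B,f \right)} = f + \left(4 + 3\right) = f + 7 = 7 + f$)
$x{\left(H \right)} = 4 + \frac{7 + 2 H}{163 + H}$ ($x{\left(H \right)} = 4 + \frac{H + \left(7 + H\right)}{H + 163} = 4 + \frac{7 + 2 H}{163 + H}$)
$\frac{\left(-15965 - u{\left(-100,74 \right)}\right) + 18397}{x{\left(221 \right)} + 8262} = \frac{\left(-15965 - -100\right) + 18397}{\frac{659 + 6 \cdot 221}{163 + 221} + 8262} = \frac{\left(-15965 + 100\right) + 18397}{\frac{659 + 1326}{384} + 8262} = \frac{-15865 + 18397}{\frac{1}{384} \cdot 1985 + 8262} = \frac{2532}{\frac{1985}{384} + 8262} = \frac{2532}{\frac{3174593}{384}} = 2532 \cdot \frac{384}{3174593} = \frac{972288}{3174593}$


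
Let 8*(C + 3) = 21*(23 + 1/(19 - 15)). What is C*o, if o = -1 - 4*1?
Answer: -9285/32 ≈ -290.16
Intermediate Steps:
C = 1857/32 (C = -3 + (21*(23 + 1/(19 - 15)))/8 = -3 + (21*(23 + 1/4))/8 = -3 + (21*(93/4))/8 = -3 + (1/8)*(1953/4) = -3 + 1953/32 = 1857/32 ≈ 58.031)
o = -5 (o = -1 - 4 = -5)
C*o = (1857/32)*(-5) = -9285/32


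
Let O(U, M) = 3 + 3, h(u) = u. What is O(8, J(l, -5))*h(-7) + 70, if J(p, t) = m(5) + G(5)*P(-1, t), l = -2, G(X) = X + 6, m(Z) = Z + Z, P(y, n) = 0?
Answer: 28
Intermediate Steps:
m(Z) = 2*Z
G(X) = 6 + X
J(p, t) = 10 (J(p, t) = 2*5 + (6 + 5)*0 = 10 + 11*0 = 10 + 0 = 10)
O(U, M) = 6
O(8, J(l, -5))*h(-7) + 70 = 6*(-7) + 70 = -42 + 70 = 28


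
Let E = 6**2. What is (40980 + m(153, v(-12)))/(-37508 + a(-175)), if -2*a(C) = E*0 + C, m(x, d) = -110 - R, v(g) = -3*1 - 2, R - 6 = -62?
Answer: -1436/1313 ≈ -1.0937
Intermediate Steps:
R = -56 (R = 6 - 62 = -56)
E = 36
v(g) = -5 (v(g) = -3 - 2 = -5)
m(x, d) = -54 (m(x, d) = -110 - 1*(-56) = -110 + 56 = -54)
a(C) = -C/2 (a(C) = -(36*0 + C)/2 = -(0 + C)/2 = -C/2)
(40980 + m(153, v(-12)))/(-37508 + a(-175)) = (40980 - 54)/(-37508 - 1/2*(-175)) = 40926/(-37508 + 175/2) = 40926/(-74841/2) = 40926*(-2/74841) = -1436/1313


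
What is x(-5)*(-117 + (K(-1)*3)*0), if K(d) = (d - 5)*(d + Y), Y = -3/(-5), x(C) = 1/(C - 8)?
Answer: 9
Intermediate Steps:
x(C) = 1/(-8 + C)
Y = ⅗ (Y = -3*(-⅕) = ⅗ ≈ 0.60000)
K(d) = (-5 + d)*(⅗ + d) (K(d) = (d - 5)*(d + ⅗) = (-5 + d)*(⅗ + d))
x(-5)*(-117 + (K(-1)*3)*0) = (-117 + ((-3 + (-1)² - 22/5*(-1))*3)*0)/(-8 - 5) = (-117 + ((-3 + 1 + 22/5)*3)*0)/(-13) = -(-117 + ((12/5)*3)*0)/13 = -(-117 + (36/5)*0)/13 = -(-117 + 0)/13 = -1/13*(-117) = 9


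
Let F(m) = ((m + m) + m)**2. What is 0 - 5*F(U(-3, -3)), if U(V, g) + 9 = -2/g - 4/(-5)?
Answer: -12769/5 ≈ -2553.8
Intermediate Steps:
U(V, g) = -41/5 - 2/g (U(V, g) = -9 + (-2/g - 4/(-5)) = -9 + (-2/g - 4*(-1/5)) = -9 + (-2/g + 4/5) = -9 + (4/5 - 2/g) = -41/5 - 2/g)
F(m) = 9*m**2 (F(m) = (2*m + m)**2 = (3*m)**2 = 9*m**2)
0 - 5*F(U(-3, -3)) = 0 - 45*(-41/5 - 2/(-3))**2 = 0 - 45*(-41/5 - 2*(-1/3))**2 = 0 - 45*(-41/5 + 2/3)**2 = 0 - 45*(-113/15)**2 = 0 - 45*12769/225 = 0 - 5*12769/25 = 0 - 12769/5 = -12769/5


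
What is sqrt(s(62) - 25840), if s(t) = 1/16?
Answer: I*sqrt(413439)/4 ≈ 160.75*I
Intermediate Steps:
s(t) = 1/16
sqrt(s(62) - 25840) = sqrt(1/16 - 25840) = sqrt(-413439/16) = I*sqrt(413439)/4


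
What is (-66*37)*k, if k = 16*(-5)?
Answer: 195360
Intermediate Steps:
k = -80
(-66*37)*k = -66*37*(-80) = -2442*(-80) = 195360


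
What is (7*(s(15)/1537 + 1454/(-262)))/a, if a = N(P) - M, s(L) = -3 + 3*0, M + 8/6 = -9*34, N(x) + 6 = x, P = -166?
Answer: -1676688/5839063 ≈ -0.28715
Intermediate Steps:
N(x) = -6 + x
M = -922/3 (M = -4/3 - 9*34 = -4/3 - 306 = -922/3 ≈ -307.33)
s(L) = -3 (s(L) = -3 + 0 = -3)
a = 406/3 (a = (-6 - 166) - 1*(-922/3) = -172 + 922/3 = 406/3 ≈ 135.33)
(7*(s(15)/1537 + 1454/(-262)))/a = (7*(-3/1537 + 1454/(-262)))/(406/3) = (7*(-3*1/1537 + 1454*(-1/262)))*(3/406) = (7*(-3/1537 - 727/131))*(3/406) = (7*(-1117792/201347))*(3/406) = -7824544/201347*3/406 = -1676688/5839063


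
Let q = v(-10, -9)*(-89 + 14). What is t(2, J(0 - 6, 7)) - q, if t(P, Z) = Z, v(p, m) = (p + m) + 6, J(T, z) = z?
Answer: -968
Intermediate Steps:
v(p, m) = 6 + m + p (v(p, m) = (m + p) + 6 = 6 + m + p)
q = 975 (q = (6 - 9 - 10)*(-89 + 14) = -13*(-75) = 975)
t(2, J(0 - 6, 7)) - q = 7 - 1*975 = 7 - 975 = -968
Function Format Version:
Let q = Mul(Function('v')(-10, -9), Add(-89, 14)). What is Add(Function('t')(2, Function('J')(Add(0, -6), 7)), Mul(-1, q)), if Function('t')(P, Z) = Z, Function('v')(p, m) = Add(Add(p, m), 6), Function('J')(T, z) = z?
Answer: -968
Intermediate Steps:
Function('v')(p, m) = Add(6, m, p) (Function('v')(p, m) = Add(Add(m, p), 6) = Add(6, m, p))
q = 975 (q = Mul(Add(6, -9, -10), Add(-89, 14)) = Mul(-13, -75) = 975)
Add(Function('t')(2, Function('J')(Add(0, -6), 7)), Mul(-1, q)) = Add(7, Mul(-1, 975)) = Add(7, -975) = -968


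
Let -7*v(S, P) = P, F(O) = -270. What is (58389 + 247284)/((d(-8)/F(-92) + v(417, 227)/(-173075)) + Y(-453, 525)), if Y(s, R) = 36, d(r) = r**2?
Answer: 9998922995775/1169854669 ≈ 8547.2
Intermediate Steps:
v(S, P) = -P/7
(58389 + 247284)/((d(-8)/F(-92) + v(417, 227)/(-173075)) + Y(-453, 525)) = (58389 + 247284)/(((-8)**2/(-270) - 1/7*227/(-173075)) + 36) = 305673/((64*(-1/270) - 227/7*(-1/173075)) + 36) = 305673/((-32/135 + 227/1211525) + 36) = 305673/(-7747631/32711175 + 36) = 305673/(1169854669/32711175) = 305673*(32711175/1169854669) = 9998922995775/1169854669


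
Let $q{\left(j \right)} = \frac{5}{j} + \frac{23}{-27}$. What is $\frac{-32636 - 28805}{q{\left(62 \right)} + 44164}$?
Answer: $- \frac{102852234}{73929245} \approx -1.3912$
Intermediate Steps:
$q{\left(j \right)} = - \frac{23}{27} + \frac{5}{j}$ ($q{\left(j \right)} = \frac{5}{j} + 23 \left(- \frac{1}{27}\right) = \frac{5}{j} - \frac{23}{27} = - \frac{23}{27} + \frac{5}{j}$)
$\frac{-32636 - 28805}{q{\left(62 \right)} + 44164} = \frac{-32636 - 28805}{\left(- \frac{23}{27} + \frac{5}{62}\right) + 44164} = - \frac{61441}{\left(- \frac{23}{27} + 5 \cdot \frac{1}{62}\right) + 44164} = - \frac{61441}{\left(- \frac{23}{27} + \frac{5}{62}\right) + 44164} = - \frac{61441}{- \frac{1291}{1674} + 44164} = - \frac{61441}{\frac{73929245}{1674}} = \left(-61441\right) \frac{1674}{73929245} = - \frac{102852234}{73929245}$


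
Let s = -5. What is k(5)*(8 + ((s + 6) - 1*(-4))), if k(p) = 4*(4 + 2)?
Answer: 312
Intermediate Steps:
k(p) = 24 (k(p) = 4*6 = 24)
k(5)*(8 + ((s + 6) - 1*(-4))) = 24*(8 + ((-5 + 6) - 1*(-4))) = 24*(8 + (1 + 4)) = 24*(8 + 5) = 24*13 = 312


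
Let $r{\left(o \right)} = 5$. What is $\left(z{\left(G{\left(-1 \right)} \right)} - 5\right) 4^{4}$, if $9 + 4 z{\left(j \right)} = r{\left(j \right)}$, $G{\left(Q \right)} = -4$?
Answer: $-1536$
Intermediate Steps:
$z{\left(j \right)} = -1$ ($z{\left(j \right)} = - \frac{9}{4} + \frac{1}{4} \cdot 5 = - \frac{9}{4} + \frac{5}{4} = -1$)
$\left(z{\left(G{\left(-1 \right)} \right)} - 5\right) 4^{4} = \left(-1 - 5\right) 4^{4} = \left(-6\right) 256 = -1536$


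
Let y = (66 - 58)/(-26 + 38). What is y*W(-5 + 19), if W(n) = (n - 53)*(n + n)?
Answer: -728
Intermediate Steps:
W(n) = 2*n*(-53 + n) (W(n) = (-53 + n)*(2*n) = 2*n*(-53 + n))
y = 2/3 (y = 8/12 = 8*(1/12) = 2/3 ≈ 0.66667)
y*W(-5 + 19) = 2*(2*(-5 + 19)*(-53 + (-5 + 19)))/3 = 2*(2*14*(-53 + 14))/3 = 2*(2*14*(-39))/3 = (2/3)*(-1092) = -728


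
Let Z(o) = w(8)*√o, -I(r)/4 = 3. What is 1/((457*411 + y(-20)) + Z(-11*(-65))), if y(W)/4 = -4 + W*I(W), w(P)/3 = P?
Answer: 17161/3239461691 - 24*√715/35634078601 ≈ 5.2795e-6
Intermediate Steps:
w(P) = 3*P
I(r) = -12 (I(r) = -4*3 = -12)
y(W) = -16 - 48*W (y(W) = 4*(-4 + W*(-12)) = 4*(-4 - 12*W) = -16 - 48*W)
Z(o) = 24*√o (Z(o) = (3*8)*√o = 24*√o)
1/((457*411 + y(-20)) + Z(-11*(-65))) = 1/((457*411 + (-16 - 48*(-20))) + 24*√(-11*(-65))) = 1/((187827 + (-16 + 960)) + 24*√715) = 1/((187827 + 944) + 24*√715) = 1/(188771 + 24*√715)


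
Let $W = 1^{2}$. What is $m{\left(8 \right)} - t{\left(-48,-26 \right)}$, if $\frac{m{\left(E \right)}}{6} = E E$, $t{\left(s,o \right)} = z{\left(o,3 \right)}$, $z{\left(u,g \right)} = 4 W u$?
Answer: $488$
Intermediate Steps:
$W = 1$
$z{\left(u,g \right)} = 4 u$ ($z{\left(u,g \right)} = 4 \cdot 1 u = 4 u$)
$t{\left(s,o \right)} = 4 o$
$m{\left(E \right)} = 6 E^{2}$ ($m{\left(E \right)} = 6 E E = 6 E^{2}$)
$m{\left(8 \right)} - t{\left(-48,-26 \right)} = 6 \cdot 8^{2} - 4 \left(-26\right) = 6 \cdot 64 - -104 = 384 + 104 = 488$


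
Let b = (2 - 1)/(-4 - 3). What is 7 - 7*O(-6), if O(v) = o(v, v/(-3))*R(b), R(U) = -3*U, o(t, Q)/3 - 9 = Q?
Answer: -92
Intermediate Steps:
o(t, Q) = 27 + 3*Q
b = -⅐ (b = 1/(-7) = 1*(-⅐) = -⅐ ≈ -0.14286)
O(v) = 81/7 - 3*v/7 (O(v) = (27 + 3*(v/(-3)))*(-3*(-⅐)) = (27 + 3*(v*(-⅓)))*(3/7) = (27 + 3*(-v/3))*(3/7) = (27 - v)*(3/7) = 81/7 - 3*v/7)
7 - 7*O(-6) = 7 - 7*(81/7 - 3/7*(-6)) = 7 - 7*(81/7 + 18/7) = 7 - 7*99/7 = 7 - 99 = -92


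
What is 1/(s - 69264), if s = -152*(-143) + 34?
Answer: -1/47494 ≈ -2.1055e-5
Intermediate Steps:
s = 21770 (s = 21736 + 34 = 21770)
1/(s - 69264) = 1/(21770 - 69264) = 1/(-47494) = -1/47494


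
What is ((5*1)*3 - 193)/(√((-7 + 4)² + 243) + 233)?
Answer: -41474/54037 + 1068*√7/54037 ≈ -0.71522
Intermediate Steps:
((5*1)*3 - 193)/(√((-7 + 4)² + 243) + 233) = (5*3 - 193)/(√((-3)² + 243) + 233) = (15 - 193)/(√(9 + 243) + 233) = -178/(√252 + 233) = -178/(6*√7 + 233) = -178/(233 + 6*√7)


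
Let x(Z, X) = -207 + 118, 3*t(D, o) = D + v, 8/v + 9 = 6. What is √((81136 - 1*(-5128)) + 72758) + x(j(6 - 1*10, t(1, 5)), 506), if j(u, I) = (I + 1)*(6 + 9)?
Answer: -89 + √159022 ≈ 309.78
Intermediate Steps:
v = -8/3 (v = 8/(-9 + 6) = 8/(-3) = 8*(-⅓) = -8/3 ≈ -2.6667)
t(D, o) = -8/9 + D/3 (t(D, o) = (D - 8/3)/3 = (-8/3 + D)/3 = -8/9 + D/3)
j(u, I) = 15 + 15*I (j(u, I) = (1 + I)*15 = 15 + 15*I)
x(Z, X) = -89
√((81136 - 1*(-5128)) + 72758) + x(j(6 - 1*10, t(1, 5)), 506) = √((81136 - 1*(-5128)) + 72758) - 89 = √((81136 + 5128) + 72758) - 89 = √(86264 + 72758) - 89 = √159022 - 89 = -89 + √159022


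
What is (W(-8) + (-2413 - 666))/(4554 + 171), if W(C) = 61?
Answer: -1006/1575 ≈ -0.63873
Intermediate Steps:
(W(-8) + (-2413 - 666))/(4554 + 171) = (61 + (-2413 - 666))/(4554 + 171) = (61 - 3079)/4725 = -3018*1/4725 = -1006/1575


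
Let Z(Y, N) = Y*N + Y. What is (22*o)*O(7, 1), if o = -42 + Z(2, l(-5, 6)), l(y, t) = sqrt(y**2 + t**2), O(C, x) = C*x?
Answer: -6160 + 308*sqrt(61) ≈ -3754.4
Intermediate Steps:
l(y, t) = sqrt(t**2 + y**2)
Z(Y, N) = Y + N*Y (Z(Y, N) = N*Y + Y = Y + N*Y)
o = -40 + 2*sqrt(61) (o = -42 + 2*(1 + sqrt(6**2 + (-5)**2)) = -42 + 2*(1 + sqrt(36 + 25)) = -42 + 2*(1 + sqrt(61)) = -42 + (2 + 2*sqrt(61)) = -40 + 2*sqrt(61) ≈ -24.380)
(22*o)*O(7, 1) = (22*(-40 + 2*sqrt(61)))*(7*1) = (-880 + 44*sqrt(61))*7 = -6160 + 308*sqrt(61)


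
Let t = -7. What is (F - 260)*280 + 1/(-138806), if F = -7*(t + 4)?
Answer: -9288897521/138806 ≈ -66920.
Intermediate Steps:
F = 21 (F = -7*(-7 + 4) = -7*(-3) = 21)
(F - 260)*280 + 1/(-138806) = (21 - 260)*280 + 1/(-138806) = -239*280 - 1/138806 = -66920 - 1/138806 = -9288897521/138806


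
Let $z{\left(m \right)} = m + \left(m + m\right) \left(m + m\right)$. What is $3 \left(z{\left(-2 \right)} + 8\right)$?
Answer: $66$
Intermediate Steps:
$z{\left(m \right)} = m + 4 m^{2}$ ($z{\left(m \right)} = m + 2 m 2 m = m + 4 m^{2}$)
$3 \left(z{\left(-2 \right)} + 8\right) = 3 \left(- 2 \left(1 + 4 \left(-2\right)\right) + 8\right) = 3 \left(- 2 \left(1 - 8\right) + 8\right) = 3 \left(\left(-2\right) \left(-7\right) + 8\right) = 3 \left(14 + 8\right) = 3 \cdot 22 = 66$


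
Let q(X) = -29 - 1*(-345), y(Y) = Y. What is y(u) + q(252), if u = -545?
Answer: -229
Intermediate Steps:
q(X) = 316 (q(X) = -29 + 345 = 316)
y(u) + q(252) = -545 + 316 = -229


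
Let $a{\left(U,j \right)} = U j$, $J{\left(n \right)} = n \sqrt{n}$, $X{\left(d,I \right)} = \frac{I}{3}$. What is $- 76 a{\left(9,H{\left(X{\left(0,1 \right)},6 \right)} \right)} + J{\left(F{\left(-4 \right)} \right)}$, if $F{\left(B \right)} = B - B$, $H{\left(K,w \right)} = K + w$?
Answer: $-4332$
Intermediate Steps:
$X{\left(d,I \right)} = \frac{I}{3}$ ($X{\left(d,I \right)} = I \frac{1}{3} = \frac{I}{3}$)
$F{\left(B \right)} = 0$
$J{\left(n \right)} = n^{\frac{3}{2}}$
$- 76 a{\left(9,H{\left(X{\left(0,1 \right)},6 \right)} \right)} + J{\left(F{\left(-4 \right)} \right)} = - 76 \cdot 9 \left(\frac{1}{3} \cdot 1 + 6\right) + 0^{\frac{3}{2}} = - 76 \cdot 9 \left(\frac{1}{3} + 6\right) + 0 = - 76 \cdot 9 \cdot \frac{19}{3} + 0 = \left(-76\right) 57 + 0 = -4332 + 0 = -4332$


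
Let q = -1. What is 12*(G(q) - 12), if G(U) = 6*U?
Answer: -216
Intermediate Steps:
12*(G(q) - 12) = 12*(6*(-1) - 12) = 12*(-6 - 12) = 12*(-18) = -216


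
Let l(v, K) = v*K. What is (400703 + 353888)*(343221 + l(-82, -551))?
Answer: 293085408173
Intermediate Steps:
l(v, K) = K*v
(400703 + 353888)*(343221 + l(-82, -551)) = (400703 + 353888)*(343221 - 551*(-82)) = 754591*(343221 + 45182) = 754591*388403 = 293085408173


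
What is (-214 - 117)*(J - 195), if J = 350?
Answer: -51305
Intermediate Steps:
(-214 - 117)*(J - 195) = (-214 - 117)*(350 - 195) = -331*155 = -51305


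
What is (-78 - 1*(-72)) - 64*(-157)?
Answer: 10042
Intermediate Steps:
(-78 - 1*(-72)) - 64*(-157) = (-78 + 72) + 10048 = -6 + 10048 = 10042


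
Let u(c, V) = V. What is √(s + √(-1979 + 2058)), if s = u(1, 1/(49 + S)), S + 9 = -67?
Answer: √(-3 + 81*√79)/9 ≈ 2.9751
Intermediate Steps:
S = -76 (S = -9 - 67 = -76)
s = -1/27 (s = 1/(49 - 76) = 1/(-27) = -1/27 ≈ -0.037037)
√(s + √(-1979 + 2058)) = √(-1/27 + √(-1979 + 2058)) = √(-1/27 + √79)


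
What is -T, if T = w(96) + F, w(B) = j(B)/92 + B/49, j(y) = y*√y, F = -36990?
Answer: 1812414/49 - 96*√6/23 ≈ 36978.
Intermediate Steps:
j(y) = y^(3/2)
w(B) = B/49 + B^(3/2)/92 (w(B) = B^(3/2)/92 + B/49 = B/49 + B^(3/2)/92)
T = -1812414/49 + 96*√6/23 (T = ((1/49)*96 + 96^(3/2)/92) - 36990 = (96/49 + (384*√6)/92) - 36990 = (96/49 + 96*√6/23) - 36990 = -1812414/49 + 96*√6/23 ≈ -36978.)
-T = -(-1812414/49 + 96*√6/23) = 1812414/49 - 96*√6/23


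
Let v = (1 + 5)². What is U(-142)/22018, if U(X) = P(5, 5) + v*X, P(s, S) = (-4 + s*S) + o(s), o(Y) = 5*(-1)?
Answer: -2548/11009 ≈ -0.23145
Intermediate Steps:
v = 36 (v = 6² = 36)
o(Y) = -5
P(s, S) = -9 + S*s (P(s, S) = (-4 + s*S) - 5 = (-4 + S*s) - 5 = -9 + S*s)
U(X) = 16 + 36*X (U(X) = (-9 + 5*5) + 36*X = (-9 + 25) + 36*X = 16 + 36*X)
U(-142)/22018 = (16 + 36*(-142))/22018 = (16 - 5112)*(1/22018) = -5096*1/22018 = -2548/11009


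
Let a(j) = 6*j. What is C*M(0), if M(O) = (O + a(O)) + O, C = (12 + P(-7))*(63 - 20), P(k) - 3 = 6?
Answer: 0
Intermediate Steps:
P(k) = 9 (P(k) = 3 + 6 = 9)
C = 903 (C = (12 + 9)*(63 - 20) = 21*43 = 903)
M(O) = 8*O (M(O) = (O + 6*O) + O = 7*O + O = 8*O)
C*M(0) = 903*(8*0) = 903*0 = 0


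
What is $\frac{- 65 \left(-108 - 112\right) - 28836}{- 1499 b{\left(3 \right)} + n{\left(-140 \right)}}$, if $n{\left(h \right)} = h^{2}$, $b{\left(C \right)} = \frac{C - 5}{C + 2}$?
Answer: $- \frac{36340}{50499} \approx -0.71962$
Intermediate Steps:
$b{\left(C \right)} = \frac{-5 + C}{2 + C}$
$\frac{- 65 \left(-108 - 112\right) - 28836}{- 1499 b{\left(3 \right)} + n{\left(-140 \right)}} = \frac{- 65 \left(-108 - 112\right) - 28836}{- 1499 \frac{-5 + 3}{2 + 3} + \left(-140\right)^{2}} = \frac{\left(-65\right) \left(-220\right) - 28836}{- 1499 \cdot \frac{1}{5} \left(-2\right) + 19600} = \frac{14300 - 28836}{- 1499 \cdot \frac{1}{5} \left(-2\right) + 19600} = - \frac{14536}{\left(-1499\right) \left(- \frac{2}{5}\right) + 19600} = - \frac{14536}{\frac{2998}{5} + 19600} = - \frac{14536}{\frac{100998}{5}} = \left(-14536\right) \frac{5}{100998} = - \frac{36340}{50499}$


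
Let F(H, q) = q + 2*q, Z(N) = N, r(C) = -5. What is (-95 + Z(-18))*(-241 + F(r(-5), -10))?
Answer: 30623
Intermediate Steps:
F(H, q) = 3*q
(-95 + Z(-18))*(-241 + F(r(-5), -10)) = (-95 - 18)*(-241 + 3*(-10)) = -113*(-241 - 30) = -113*(-271) = 30623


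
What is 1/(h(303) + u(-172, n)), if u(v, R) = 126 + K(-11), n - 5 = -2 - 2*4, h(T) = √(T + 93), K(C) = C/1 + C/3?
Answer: 501/53996 - 27*√11/53996 ≈ 0.0076200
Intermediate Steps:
K(C) = 4*C/3 (K(C) = C*1 + C*(⅓) = C + C/3 = 4*C/3)
h(T) = √(93 + T)
n = -5 (n = 5 + (-2 - 2*4) = 5 + (-2 - 8) = 5 - 10 = -5)
u(v, R) = 334/3 (u(v, R) = 126 + (4/3)*(-11) = 126 - 44/3 = 334/3)
1/(h(303) + u(-172, n)) = 1/(√(93 + 303) + 334/3) = 1/(√396 + 334/3) = 1/(6*√11 + 334/3) = 1/(334/3 + 6*√11)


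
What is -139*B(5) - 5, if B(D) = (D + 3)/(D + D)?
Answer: -581/5 ≈ -116.20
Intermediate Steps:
B(D) = (3 + D)/(2*D) (B(D) = (3 + D)/((2*D)) = (3 + D)*(1/(2*D)) = (3 + D)/(2*D))
-139*B(5) - 5 = -139*(3 + 5)/(2*5) - 5 = -139*8/(2*5) - 5 = -139*⅘ - 5 = -556/5 - 5 = -581/5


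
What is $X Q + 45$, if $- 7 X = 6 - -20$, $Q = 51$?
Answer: $- \frac{1011}{7} \approx -144.43$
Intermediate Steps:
$X = - \frac{26}{7}$ ($X = - \frac{6 - -20}{7} = - \frac{6 + 20}{7} = \left(- \frac{1}{7}\right) 26 = - \frac{26}{7} \approx -3.7143$)
$X Q + 45 = \left(- \frac{26}{7}\right) 51 + 45 = - \frac{1326}{7} + 45 = - \frac{1011}{7}$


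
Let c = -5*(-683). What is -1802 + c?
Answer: 1613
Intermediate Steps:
c = 3415
-1802 + c = -1802 + 3415 = 1613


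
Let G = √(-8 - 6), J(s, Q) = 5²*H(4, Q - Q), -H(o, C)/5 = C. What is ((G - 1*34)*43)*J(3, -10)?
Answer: 0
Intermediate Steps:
H(o, C) = -5*C
J(s, Q) = 0 (J(s, Q) = 5²*(-5*(Q - Q)) = 25*(-5*0) = 25*0 = 0)
G = I*√14 (G = √(-14) = I*√14 ≈ 3.7417*I)
((G - 1*34)*43)*J(3, -10) = ((I*√14 - 1*34)*43)*0 = ((I*√14 - 34)*43)*0 = ((-34 + I*√14)*43)*0 = (-1462 + 43*I*√14)*0 = 0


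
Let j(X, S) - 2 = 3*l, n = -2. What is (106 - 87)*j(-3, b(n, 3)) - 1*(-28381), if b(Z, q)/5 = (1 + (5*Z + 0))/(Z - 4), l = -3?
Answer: 28248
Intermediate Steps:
b(Z, q) = 5*(1 + 5*Z)/(-4 + Z) (b(Z, q) = 5*((1 + (5*Z + 0))/(Z - 4)) = 5*((1 + 5*Z)/(-4 + Z)) = 5*(1 + 5*Z)/(-4 + Z))
j(X, S) = -7 (j(X, S) = 2 + 3*(-3) = 2 - 9 = -7)
(106 - 87)*j(-3, b(n, 3)) - 1*(-28381) = (106 - 87)*(-7) - 1*(-28381) = 19*(-7) + 28381 = -133 + 28381 = 28248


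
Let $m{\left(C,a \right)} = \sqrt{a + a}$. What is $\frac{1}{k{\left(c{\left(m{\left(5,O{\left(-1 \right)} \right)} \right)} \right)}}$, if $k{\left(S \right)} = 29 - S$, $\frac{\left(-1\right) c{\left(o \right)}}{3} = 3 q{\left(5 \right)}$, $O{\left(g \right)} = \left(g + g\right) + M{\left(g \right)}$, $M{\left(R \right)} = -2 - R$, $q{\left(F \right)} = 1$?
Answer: $\frac{1}{38} \approx 0.026316$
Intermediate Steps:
$O{\left(g \right)} = -2 + g$ ($O{\left(g \right)} = \left(g + g\right) - \left(2 + g\right) = 2 g - \left(2 + g\right) = -2 + g$)
$m{\left(C,a \right)} = \sqrt{2} \sqrt{a}$ ($m{\left(C,a \right)} = \sqrt{2 a} = \sqrt{2} \sqrt{a}$)
$c{\left(o \right)} = -9$ ($c{\left(o \right)} = - 3 \cdot 3 \cdot 1 = \left(-3\right) 3 = -9$)
$\frac{1}{k{\left(c{\left(m{\left(5,O{\left(-1 \right)} \right)} \right)} \right)}} = \frac{1}{29 - -9} = \frac{1}{29 + 9} = \frac{1}{38}$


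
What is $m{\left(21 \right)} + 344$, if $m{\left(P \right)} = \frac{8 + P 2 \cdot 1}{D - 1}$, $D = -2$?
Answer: $\frac{982}{3} \approx 327.33$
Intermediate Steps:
$m{\left(P \right)} = - \frac{8}{3} - \frac{2 P}{3}$ ($m{\left(P \right)} = \frac{8 + P 2 \cdot 1}{-2 - 1} = \frac{8 + 2 P 1}{-3} = \left(8 + 2 P\right) \left(- \frac{1}{3}\right) = - \frac{8}{3} - \frac{2 P}{3}$)
$m{\left(21 \right)} + 344 = \left(- \frac{8}{3} - 14\right) + 344 = - \frac{50}{3} + 344 = \frac{982}{3}$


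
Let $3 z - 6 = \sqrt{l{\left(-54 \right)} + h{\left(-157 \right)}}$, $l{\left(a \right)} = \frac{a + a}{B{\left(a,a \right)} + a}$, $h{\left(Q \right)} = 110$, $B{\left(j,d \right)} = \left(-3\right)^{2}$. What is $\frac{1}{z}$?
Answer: $- \frac{45}{191} + \frac{3 \sqrt{2810}}{382} \approx 0.1807$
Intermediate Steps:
$B{\left(j,d \right)} = 9$
$l{\left(a \right)} = \frac{2 a}{9 + a}$ ($l{\left(a \right)} = \frac{a + a}{9 + a} = \frac{2 a}{9 + a}$)
$z = 2 + \frac{\sqrt{2810}}{15}$ ($z = 2 + \frac{\sqrt{2 \left(-54\right) \frac{1}{9 - 54} + 110}}{3} = 2 + \frac{\sqrt{2 \left(-54\right) \frac{1}{-45} + 110}}{3} = 2 + \frac{\sqrt{2 \left(-54\right) \left(- \frac{1}{45}\right) + 110}}{3} = 2 + \frac{\sqrt{\frac{12}{5} + 110}}{3} = 2 + \frac{\sqrt{\frac{562}{5}}}{3} = 2 + \frac{\frac{1}{5} \sqrt{2810}}{3} = 2 + \frac{\sqrt{2810}}{15} \approx 5.534$)
$\frac{1}{z} = \frac{1}{2 + \frac{\sqrt{2810}}{15}}$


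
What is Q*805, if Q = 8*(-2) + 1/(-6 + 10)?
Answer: -50715/4 ≈ -12679.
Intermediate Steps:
Q = -63/4 (Q = -16 + 1/4 = -16 + ¼ = -63/4 ≈ -15.750)
Q*805 = -63/4*805 = -50715/4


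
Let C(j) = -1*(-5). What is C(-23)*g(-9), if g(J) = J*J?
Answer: 405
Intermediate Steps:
C(j) = 5
g(J) = J²
C(-23)*g(-9) = 5*(-9)² = 5*81 = 405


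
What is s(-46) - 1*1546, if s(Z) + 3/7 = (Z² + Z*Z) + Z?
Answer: 18477/7 ≈ 2639.6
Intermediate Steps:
s(Z) = -3/7 + Z + 2*Z² (s(Z) = -3/7 + ((Z² + Z*Z) + Z) = -3/7 + ((Z² + Z²) + Z) = -3/7 + (2*Z² + Z) = -3/7 + (Z + 2*Z²) = -3/7 + Z + 2*Z²)
s(-46) - 1*1546 = (-3/7 - 46 + 2*(-46)²) - 1*1546 = (-3/7 - 46 + 2*2116) - 1546 = (-3/7 - 46 + 4232) - 1546 = 29299/7 - 1546 = 18477/7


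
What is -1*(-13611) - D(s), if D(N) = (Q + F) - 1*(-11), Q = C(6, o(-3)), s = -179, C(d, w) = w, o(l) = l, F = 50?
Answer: 13553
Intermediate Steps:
Q = -3
D(N) = 58 (D(N) = (-3 + 50) - 1*(-11) = 47 + 11 = 58)
-1*(-13611) - D(s) = -1*(-13611) - 1*58 = 13611 - 58 = 13553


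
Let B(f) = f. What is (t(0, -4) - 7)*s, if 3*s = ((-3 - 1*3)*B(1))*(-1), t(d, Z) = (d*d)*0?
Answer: -14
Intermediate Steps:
t(d, Z) = 0 (t(d, Z) = d²*0 = 0)
s = 2 (s = (((-3 - 1*3)*1)*(-1))/3 = (((-3 - 3)*1)*(-1))/3 = (-6*1*(-1))/3 = (-6*(-1))/3 = (⅓)*6 = 2)
(t(0, -4) - 7)*s = (0 - 7)*2 = -7*2 = -14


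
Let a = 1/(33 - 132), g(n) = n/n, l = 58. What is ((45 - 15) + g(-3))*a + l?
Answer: 5711/99 ≈ 57.687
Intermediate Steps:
g(n) = 1
a = -1/99 (a = 1/(-99) = -1/99 ≈ -0.010101)
((45 - 15) + g(-3))*a + l = ((45 - 15) + 1)*(-1/99) + 58 = (30 + 1)*(-1/99) + 58 = 31*(-1/99) + 58 = -31/99 + 58 = 5711/99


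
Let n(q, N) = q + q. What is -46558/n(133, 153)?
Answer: -23279/133 ≈ -175.03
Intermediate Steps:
n(q, N) = 2*q
-46558/n(133, 153) = -46558/(2*133) = -46558/266 = -46558*1/266 = -23279/133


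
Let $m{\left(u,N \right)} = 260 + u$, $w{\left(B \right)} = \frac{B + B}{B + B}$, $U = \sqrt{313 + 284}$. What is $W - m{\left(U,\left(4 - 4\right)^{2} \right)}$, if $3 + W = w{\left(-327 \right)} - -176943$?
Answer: $176681 - \sqrt{597} \approx 1.7666 \cdot 10^{5}$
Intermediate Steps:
$U = \sqrt{597} \approx 24.434$
$w{\left(B \right)} = 1$ ($w{\left(B \right)} = \frac{2 B}{2 B} = 2 B \frac{1}{2 B} = 1$)
$W = 176941$ ($W = -3 + \left(1 - -176943\right) = -3 + \left(1 + 176943\right) = -3 + 176944 = 176941$)
$W - m{\left(U,\left(4 - 4\right)^{2} \right)} = 176941 - \left(260 + \sqrt{597}\right) = 176681 - \sqrt{597}$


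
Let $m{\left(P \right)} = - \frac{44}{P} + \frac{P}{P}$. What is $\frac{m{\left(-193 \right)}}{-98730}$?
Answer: $- \frac{79}{6351630} \approx -1.2438 \cdot 10^{-5}$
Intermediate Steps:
$m{\left(P \right)} = 1 - \frac{44}{P}$ ($m{\left(P \right)} = - \frac{44}{P} + 1 = 1 - \frac{44}{P}$)
$\frac{m{\left(-193 \right)}}{-98730} = \frac{\frac{1}{-193} \left(-44 - 193\right)}{-98730} = \left(- \frac{1}{193}\right) \left(-237\right) \left(- \frac{1}{98730}\right) = \frac{237}{193} \left(- \frac{1}{98730}\right) = - \frac{79}{6351630}$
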